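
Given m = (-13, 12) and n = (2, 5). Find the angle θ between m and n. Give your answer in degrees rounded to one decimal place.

m · n = (-13)·2 + 12·5 = -26 + 60 = 34
|m|² = 169 + 144 = 313,  |m| = √313 ≈ 17.691806
|n|² = 4 + 25 = 29,  |n| = √29 ≈ 5.385165
cos θ = 34 / (17.691806 · 5.385165) ≈ 0.35687
θ = arccos(0.35687) ≈ 69.1°

69.1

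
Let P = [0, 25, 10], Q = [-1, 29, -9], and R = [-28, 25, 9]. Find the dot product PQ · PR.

47

PQ = Q − P = (-1, 4, -19)
PR = R − P = (-28, 0, -1)
PQ · PR = (-1)·(-28) + 4·0 + (-19)·(-1) = 28 + 0 + 19 = 47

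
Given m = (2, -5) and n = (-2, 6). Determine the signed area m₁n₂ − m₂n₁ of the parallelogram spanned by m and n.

2

2·6 - (-5)·(-2) = 12 - 10 = 2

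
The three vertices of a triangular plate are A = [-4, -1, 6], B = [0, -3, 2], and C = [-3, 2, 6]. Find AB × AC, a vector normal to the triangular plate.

AB = (4, -2, -4)
AC = (1, 3, 0)
i: (-2)·0 - (-4)·3 = 0 - (-12) = 12
j: (-4)·1 - 4·0 = -4 - 0 = -4
k: 4·3 - (-2)·1 = 12 - (-2) = 14
AB × AC = (12, -4, 14)

(12, -4, 14)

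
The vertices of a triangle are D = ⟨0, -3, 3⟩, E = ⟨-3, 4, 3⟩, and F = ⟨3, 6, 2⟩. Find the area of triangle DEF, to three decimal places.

DE = (-3, 7, 0),  DF = (3, 9, -1)
i: 7·(-1) - 0·9 = -7 - 0 = -7
j: 0·3 - (-3)·(-1) = 0 - 3 = -3
k: (-3)·9 - 7·3 = -27 - 21 = -48
DE × DF = (-7, -3, -48)
|DE × DF| = √2362 ≈ 48.6004
area = ½ · 48.6004 ≈ 24.300

24.300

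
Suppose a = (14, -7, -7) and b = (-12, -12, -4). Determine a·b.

-56

a · b = 14·(-12) + (-7)·(-12) + (-7)·(-4) = -168 + 84 + 28 = -56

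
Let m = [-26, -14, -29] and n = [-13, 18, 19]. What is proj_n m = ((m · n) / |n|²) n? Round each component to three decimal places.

m · n = (-26)·(-13) + (-14)·18 + (-29)·19 = 338 - 252 - 551 = -465
|n|² = 169 + 324 + 361 = 854
proj_n m = (-465/854) · (-13, 18, 19) ≈ (7.078, -9.801, -10.345)

(7.078, -9.801, -10.345)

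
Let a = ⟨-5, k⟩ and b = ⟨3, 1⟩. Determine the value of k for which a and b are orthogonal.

a · b = (-5)·3 + k·1 = -15 + 1k
Set equal to 0: 1k = 15, so k = 15.

15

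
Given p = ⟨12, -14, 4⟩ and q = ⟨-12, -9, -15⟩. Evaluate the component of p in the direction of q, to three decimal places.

p · q = 12·(-12) + (-14)·(-9) + 4·(-15) = -144 + 126 - 60 = -78
|q| = √(144 + 81 + 225) = √450 ≈ 21.2132
comp_q p = -78 / √450 ≈ -3.677

-3.677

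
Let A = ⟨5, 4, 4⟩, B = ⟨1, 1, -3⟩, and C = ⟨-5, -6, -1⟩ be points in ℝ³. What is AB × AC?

AB = (-4, -3, -7)
AC = (-10, -10, -5)
i: (-3)·(-5) - (-7)·(-10) = 15 - 70 = -55
j: (-7)·(-10) - (-4)·(-5) = 70 - 20 = 50
k: (-4)·(-10) - (-3)·(-10) = 40 - 30 = 10
AB × AC = (-55, 50, 10)

(-55, 50, 10)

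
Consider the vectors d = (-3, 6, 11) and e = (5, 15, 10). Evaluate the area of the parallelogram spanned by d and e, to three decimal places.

154.515

i: 6·10 - 11·15 = 60 - 165 = -105
j: 11·5 - (-3)·10 = 55 - (-30) = 85
k: (-3)·15 - 6·5 = -45 - 30 = -75
d × e = (-105, 85, -75)
|d × e| = √((-105)² + 85² + (-75)²) = √23875 ≈ 154.5154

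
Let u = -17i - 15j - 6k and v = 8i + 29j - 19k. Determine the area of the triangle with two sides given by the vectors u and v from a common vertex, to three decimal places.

349.088

i: (-15)·(-19) - (-6)·29 = 285 - (-174) = 459
j: (-6)·8 - (-17)·(-19) = -48 - 323 = -371
k: (-17)·29 - (-15)·8 = -493 - (-120) = -373
u × v = (459, -371, -373)
|u × v| = √(459² + (-371)² + (-373)²) = √487451 ≈ 698.1769
area = ½ · 698.1769 ≈ 349.088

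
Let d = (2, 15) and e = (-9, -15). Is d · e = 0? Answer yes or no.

d · e = 2·(-9) + 15·(-15) = -18 - 225 = -243
Nonzero, so the vectors are not orthogonal.

no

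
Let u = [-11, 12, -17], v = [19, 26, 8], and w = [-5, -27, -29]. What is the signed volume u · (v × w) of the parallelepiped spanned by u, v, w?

18561

v × w:
i: 26·(-29) - 8·(-27) = -754 - (-216) = -538
j: 8·(-5) - 19·(-29) = -40 - (-551) = 511
k: 19·(-27) - 26·(-5) = -513 - (-130) = -383
v × w = (-538, 511, -383)
u · (v × w) = (-11)·(-538) + 12·511 + (-17)·(-383) = 5918 + 6132 + 6511 = 18561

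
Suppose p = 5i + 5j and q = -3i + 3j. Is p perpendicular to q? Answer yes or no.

yes

p · q = 5·(-3) + 5·3 = -15 + 15 = 0
Zero, so the vectors are orthogonal.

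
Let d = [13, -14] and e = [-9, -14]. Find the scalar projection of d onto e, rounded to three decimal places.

4.747

d · e = 13·(-9) + (-14)·(-14) = -117 + 196 = 79
|e| = √(81 + 196) = √277 ≈ 16.6433
comp_e d = 79 / √277 ≈ 4.747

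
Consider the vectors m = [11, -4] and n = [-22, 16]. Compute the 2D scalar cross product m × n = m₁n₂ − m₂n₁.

11·16 - (-4)·(-22) = 176 - 88 = 88

88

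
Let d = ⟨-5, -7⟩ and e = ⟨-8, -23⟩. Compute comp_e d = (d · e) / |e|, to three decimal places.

d · e = (-5)·(-8) + (-7)·(-23) = 40 + 161 = 201
|e| = √(64 + 529) = √593 ≈ 24.3516
comp_e d = 201 / √593 ≈ 8.254

8.254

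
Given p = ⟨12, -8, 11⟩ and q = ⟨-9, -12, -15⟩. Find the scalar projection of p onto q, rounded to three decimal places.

-8.344

p · q = 12·(-9) + (-8)·(-12) + 11·(-15) = -108 + 96 - 165 = -177
|q| = √(81 + 144 + 225) = √450 ≈ 21.2132
comp_q p = -177 / √450 ≈ -8.344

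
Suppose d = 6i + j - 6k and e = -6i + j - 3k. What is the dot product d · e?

d · e = 6·(-6) + 1·1 + (-6)·(-3) = -36 + 1 + 18 = -17

-17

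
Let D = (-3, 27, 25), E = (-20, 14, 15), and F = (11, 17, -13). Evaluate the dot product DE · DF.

DE = E − D = (-17, -13, -10)
DF = F − D = (14, -10, -38)
DE · DF = (-17)·14 + (-13)·(-10) + (-10)·(-38) = -238 + 130 + 380 = 272

272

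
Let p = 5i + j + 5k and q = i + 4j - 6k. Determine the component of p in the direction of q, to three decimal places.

-2.885

p · q = 5·1 + 1·4 + 5·(-6) = 5 + 4 - 30 = -21
|q| = √(1 + 16 + 36) = √53 ≈ 7.2801
comp_q p = -21 / √53 ≈ -2.885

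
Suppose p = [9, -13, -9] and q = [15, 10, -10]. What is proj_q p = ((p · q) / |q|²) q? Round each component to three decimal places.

(3.353, 2.235, -2.235)

p · q = 9·15 + (-13)·10 + (-9)·(-10) = 135 - 130 + 90 = 95
|q|² = 225 + 100 + 100 = 425
proj_q p = (95/425) · (15, 10, -10) ≈ (3.353, 2.235, -2.235)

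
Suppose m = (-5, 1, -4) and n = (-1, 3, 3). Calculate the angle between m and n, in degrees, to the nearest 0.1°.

m · n = (-5)·(-1) + 1·3 + (-4)·3 = 5 + 3 - 12 = -4
|m|² = 25 + 1 + 16 = 42,  |m| = √42 ≈ 6.480741
|n|² = 1 + 9 + 9 = 19,  |n| = √19 ≈ 4.358899
cos θ = -4 / (6.480741 · 4.358899) ≈ -0.14160
θ = arccos(-0.14160) ≈ 98.1°

98.1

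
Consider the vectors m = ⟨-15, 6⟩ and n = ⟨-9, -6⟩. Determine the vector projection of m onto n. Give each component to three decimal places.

(-7.615, -5.077)

m · n = (-15)·(-9) + 6·(-6) = 135 - 36 = 99
|n|² = 81 + 36 = 117
proj_n m = (99/117) · (-9, -6) ≈ (-7.615, -5.077)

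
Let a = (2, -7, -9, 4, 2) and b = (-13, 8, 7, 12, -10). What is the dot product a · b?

-117

a · b = 2·(-13) + (-7)·8 + (-9)·7 + 4·12 + 2·(-10) = -26 - 56 - 63 + 48 - 20 = -117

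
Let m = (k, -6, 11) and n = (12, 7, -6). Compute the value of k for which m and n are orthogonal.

m · n = k·12 + (-6)·7 + 11·(-6) = -108 + 12k
Set equal to 0: 12k = 108, so k = 9.

9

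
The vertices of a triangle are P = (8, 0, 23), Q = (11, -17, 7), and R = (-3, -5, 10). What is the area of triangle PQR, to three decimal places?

PQ = (3, -17, -16),  PR = (-11, -5, -13)
i: (-17)·(-13) - (-16)·(-5) = 221 - 80 = 141
j: (-16)·(-11) - 3·(-13) = 176 - (-39) = 215
k: 3·(-5) - (-17)·(-11) = -15 - 187 = -202
PQ × PR = (141, 215, -202)
|PQ × PR| = √106910 ≈ 326.9709
area = ½ · 326.9709 ≈ 163.485

163.485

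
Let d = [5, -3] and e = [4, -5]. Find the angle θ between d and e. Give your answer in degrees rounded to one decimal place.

20.4

d · e = 5·4 + (-3)·(-5) = 20 + 15 = 35
|d|² = 25 + 9 = 34,  |d| = √34 ≈ 5.830952
|e|² = 16 + 25 = 41,  |e| = √41 ≈ 6.403124
cos θ = 35 / (5.830952 · 6.403124) ≈ 0.93743
θ = arccos(0.93743) ≈ 20.4°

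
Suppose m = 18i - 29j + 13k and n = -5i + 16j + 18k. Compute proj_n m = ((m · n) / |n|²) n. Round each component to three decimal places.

(2.645, -8.463, -9.521)

m · n = 18·(-5) + (-29)·16 + 13·18 = -90 - 464 + 234 = -320
|n|² = 25 + 256 + 324 = 605
proj_n m = (-320/605) · (-5, 16, 18) ≈ (2.645, -8.463, -9.521)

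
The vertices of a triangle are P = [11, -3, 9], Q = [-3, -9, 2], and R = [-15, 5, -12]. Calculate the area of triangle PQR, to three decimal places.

PQ = (-14, -6, -7),  PR = (-26, 8, -21)
i: (-6)·(-21) - (-7)·8 = 126 - (-56) = 182
j: (-7)·(-26) - (-14)·(-21) = 182 - 294 = -112
k: (-14)·8 - (-6)·(-26) = -112 - 156 = -268
PQ × PR = (182, -112, -268)
|PQ × PR| = √117492 ≈ 342.7711
area = ½ · 342.7711 ≈ 171.386

171.386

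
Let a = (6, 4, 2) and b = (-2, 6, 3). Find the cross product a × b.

(0, -22, 44)

i: 4·3 - 2·6 = 12 - 12 = 0
j: 2·(-2) - 6·3 = -4 - 18 = -22
k: 6·6 - 4·(-2) = 36 - (-8) = 44
a × b = (0, -22, 44)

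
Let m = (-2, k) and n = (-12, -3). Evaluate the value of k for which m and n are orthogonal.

m · n = (-2)·(-12) + k·(-3) = 24 - 3k
Set equal to 0: -3k = -24, so k = 8.

8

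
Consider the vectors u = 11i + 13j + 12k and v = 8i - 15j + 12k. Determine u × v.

(336, -36, -269)

i: 13·12 - 12·(-15) = 156 - (-180) = 336
j: 12·8 - 11·12 = 96 - 132 = -36
k: 11·(-15) - 13·8 = -165 - 104 = -269
u × v = (336, -36, -269)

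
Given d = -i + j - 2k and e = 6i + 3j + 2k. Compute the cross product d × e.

(8, -10, -9)

i: 1·2 - (-2)·3 = 2 - (-6) = 8
j: (-2)·6 - (-1)·2 = -12 - (-2) = -10
k: (-1)·3 - 1·6 = -3 - 6 = -9
d × e = (8, -10, -9)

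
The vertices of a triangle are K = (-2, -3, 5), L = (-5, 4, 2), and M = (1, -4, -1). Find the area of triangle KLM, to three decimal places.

KL = (-3, 7, -3),  KM = (3, -1, -6)
i: 7·(-6) - (-3)·(-1) = -42 - 3 = -45
j: (-3)·3 - (-3)·(-6) = -9 - 18 = -27
k: (-3)·(-1) - 7·3 = 3 - 21 = -18
KL × KM = (-45, -27, -18)
|KL × KM| = √3078 ≈ 55.4797
area = ½ · 55.4797 ≈ 27.740

27.740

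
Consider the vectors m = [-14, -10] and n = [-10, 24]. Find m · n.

m · n = (-14)·(-10) + (-10)·24 = 140 - 240 = -100

-100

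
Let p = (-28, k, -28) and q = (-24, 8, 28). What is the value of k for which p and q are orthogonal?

14

p · q = (-28)·(-24) + k·8 + (-28)·28 = -112 + 8k
Set equal to 0: 8k = 112, so k = 14.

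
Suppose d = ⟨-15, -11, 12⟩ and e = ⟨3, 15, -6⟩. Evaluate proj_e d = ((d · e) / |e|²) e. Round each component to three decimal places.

d · e = (-15)·3 + (-11)·15 + 12·(-6) = -45 - 165 - 72 = -282
|e|² = 9 + 225 + 36 = 270
proj_e d = (-282/270) · (3, 15, -6) ≈ (-3.133, -15.667, 6.267)

(-3.133, -15.667, 6.267)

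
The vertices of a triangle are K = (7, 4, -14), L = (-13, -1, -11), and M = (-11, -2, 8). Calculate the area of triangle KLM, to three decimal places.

KL = (-20, -5, 3),  KM = (-18, -6, 22)
i: (-5)·22 - 3·(-6) = -110 - (-18) = -92
j: 3·(-18) - (-20)·22 = -54 - (-440) = 386
k: (-20)·(-6) - (-5)·(-18) = 120 - 90 = 30
KL × KM = (-92, 386, 30)
|KL × KM| = √158360 ≈ 397.9447
area = ½ · 397.9447 ≈ 198.972

198.972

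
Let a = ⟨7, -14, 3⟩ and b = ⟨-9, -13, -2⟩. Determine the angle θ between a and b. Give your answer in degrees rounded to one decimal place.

a · b = 7·(-9) + (-14)·(-13) + 3·(-2) = -63 + 182 - 6 = 113
|a|² = 49 + 196 + 9 = 254,  |a| = √254 ≈ 15.937377
|b|² = 81 + 169 + 4 = 254,  |b| = √254 ≈ 15.937377
cos θ = 113 / (15.937377 · 15.937377) ≈ 0.44488
θ = arccos(0.44488) ≈ 63.6°

63.6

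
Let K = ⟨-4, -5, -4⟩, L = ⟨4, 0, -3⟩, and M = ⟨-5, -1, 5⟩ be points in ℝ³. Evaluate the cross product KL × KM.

(41, -73, 37)

KL = (8, 5, 1)
KM = (-1, 4, 9)
i: 5·9 - 1·4 = 45 - 4 = 41
j: 1·(-1) - 8·9 = -1 - 72 = -73
k: 8·4 - 5·(-1) = 32 - (-5) = 37
KL × KM = (41, -73, 37)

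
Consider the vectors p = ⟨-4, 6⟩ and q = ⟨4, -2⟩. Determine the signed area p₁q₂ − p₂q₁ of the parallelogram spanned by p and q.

(-4)·(-2) - 6·4 = 8 - 24 = -16

-16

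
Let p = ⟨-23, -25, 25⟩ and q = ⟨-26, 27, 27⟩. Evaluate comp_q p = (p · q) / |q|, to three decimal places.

12.945

p · q = (-23)·(-26) + (-25)·27 + 25·27 = 598 - 675 + 675 = 598
|q| = √(676 + 729 + 729) = √2134 ≈ 46.1952
comp_q p = 598 / √2134 ≈ 12.945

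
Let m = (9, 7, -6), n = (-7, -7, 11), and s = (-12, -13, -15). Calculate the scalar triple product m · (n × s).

531

n × s:
i: (-7)·(-15) - 11·(-13) = 105 - (-143) = 248
j: 11·(-12) - (-7)·(-15) = -132 - 105 = -237
k: (-7)·(-13) - (-7)·(-12) = 91 - 84 = 7
n × s = (248, -237, 7)
m · (n × s) = 9·248 + 7·(-237) + (-6)·7 = 2232 - 1659 - 42 = 531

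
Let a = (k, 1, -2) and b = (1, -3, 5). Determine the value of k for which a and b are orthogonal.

a · b = k·1 + 1·(-3) + (-2)·5 = -13 + 1k
Set equal to 0: 1k = 13, so k = 13.

13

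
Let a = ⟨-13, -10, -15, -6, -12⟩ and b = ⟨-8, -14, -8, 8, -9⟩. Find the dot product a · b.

424

a · b = (-13)·(-8) + (-10)·(-14) + (-15)·(-8) + (-6)·8 + (-12)·(-9) = 104 + 140 + 120 - 48 + 108 = 424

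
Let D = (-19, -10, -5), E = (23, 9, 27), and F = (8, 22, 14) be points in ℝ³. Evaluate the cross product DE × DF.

(-663, 66, 831)

DE = (42, 19, 32)
DF = (27, 32, 19)
i: 19·19 - 32·32 = 361 - 1024 = -663
j: 32·27 - 42·19 = 864 - 798 = 66
k: 42·32 - 19·27 = 1344 - 513 = 831
DE × DF = (-663, 66, 831)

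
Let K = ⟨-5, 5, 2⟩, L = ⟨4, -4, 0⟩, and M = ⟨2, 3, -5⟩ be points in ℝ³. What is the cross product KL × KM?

KL = (9, -9, -2)
KM = (7, -2, -7)
i: (-9)·(-7) - (-2)·(-2) = 63 - 4 = 59
j: (-2)·7 - 9·(-7) = -14 - (-63) = 49
k: 9·(-2) - (-9)·7 = -18 - (-63) = 45
KL × KM = (59, 49, 45)

(59, 49, 45)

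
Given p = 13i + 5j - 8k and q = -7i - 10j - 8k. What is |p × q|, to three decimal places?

221.416

i: 5·(-8) - (-8)·(-10) = -40 - 80 = -120
j: (-8)·(-7) - 13·(-8) = 56 - (-104) = 160
k: 13·(-10) - 5·(-7) = -130 - (-35) = -95
p × q = (-120, 160, -95)
|p × q| = √((-120)² + 160² + (-95)²) = √49025 ≈ 221.4159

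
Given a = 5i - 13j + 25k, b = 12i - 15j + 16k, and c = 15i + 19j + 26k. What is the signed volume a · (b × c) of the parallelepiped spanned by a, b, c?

8791

b × c:
i: (-15)·26 - 16·19 = -390 - 304 = -694
j: 16·15 - 12·26 = 240 - 312 = -72
k: 12·19 - (-15)·15 = 228 - (-225) = 453
b × c = (-694, -72, 453)
a · (b × c) = 5·(-694) + (-13)·(-72) + 25·453 = -3470 + 936 + 11325 = 8791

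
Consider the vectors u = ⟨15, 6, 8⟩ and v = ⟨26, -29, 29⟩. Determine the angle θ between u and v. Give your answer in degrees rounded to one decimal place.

u · v = 15·26 + 6·(-29) + 8·29 = 390 - 174 + 232 = 448
|u|² = 225 + 36 + 64 = 325,  |u| = √325 ≈ 18.027756
|v|² = 676 + 841 + 841 = 2358,  |v| = √2358 ≈ 48.559242
cos θ = 448 / (18.027756 · 48.559242) ≈ 0.51176
θ = arccos(0.51176) ≈ 59.2°

59.2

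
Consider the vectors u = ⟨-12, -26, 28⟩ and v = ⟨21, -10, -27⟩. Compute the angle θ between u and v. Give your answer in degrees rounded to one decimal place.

121.6

u · v = (-12)·21 + (-26)·(-10) + 28·(-27) = -252 + 260 - 756 = -748
|u|² = 144 + 676 + 784 = 1604,  |u| = √1604 ≈ 40.049969
|v|² = 441 + 100 + 729 = 1270,  |v| = √1270 ≈ 35.637059
cos θ = -748 / (40.049969 · 35.637059) ≈ -0.52408
θ = arccos(-0.52408) ≈ 121.6°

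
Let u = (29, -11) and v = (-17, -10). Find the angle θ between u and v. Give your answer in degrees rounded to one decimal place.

128.8

u · v = 29·(-17) + (-11)·(-10) = -493 + 110 = -383
|u|² = 841 + 121 = 962,  |u| = √962 ≈ 31.016125
|v|² = 289 + 100 = 389,  |v| = √389 ≈ 19.723083
cos θ = -383 / (31.016125 · 19.723083) ≈ -0.62609
θ = arccos(-0.62609) ≈ 128.8°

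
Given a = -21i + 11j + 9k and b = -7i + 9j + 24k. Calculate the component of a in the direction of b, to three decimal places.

17.388

a · b = (-21)·(-7) + 11·9 + 9·24 = 147 + 99 + 216 = 462
|b| = √(49 + 81 + 576) = √706 ≈ 26.5707
comp_b a = 462 / √706 ≈ 17.388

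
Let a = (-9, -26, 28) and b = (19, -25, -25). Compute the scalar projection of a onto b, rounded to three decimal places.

-5.506

a · b = (-9)·19 + (-26)·(-25) + 28·(-25) = -171 + 650 - 700 = -221
|b| = √(361 + 625 + 625) = √1611 ≈ 40.1373
comp_b a = -221 / √1611 ≈ -5.506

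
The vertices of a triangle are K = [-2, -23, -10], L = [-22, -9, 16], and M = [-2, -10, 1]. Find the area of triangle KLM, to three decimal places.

KL = (-20, 14, 26),  KM = (0, 13, 11)
i: 14·11 - 26·13 = 154 - 338 = -184
j: 26·0 - (-20)·11 = 0 - (-220) = 220
k: (-20)·13 - 14·0 = -260 - 0 = -260
KL × KM = (-184, 220, -260)
|KL × KM| = √149856 ≈ 387.1124
area = ½ · 387.1124 ≈ 193.556

193.556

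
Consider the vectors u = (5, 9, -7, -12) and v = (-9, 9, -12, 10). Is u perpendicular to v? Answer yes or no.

u · v = 5·(-9) + 9·9 + (-7)·(-12) + (-12)·10 = -45 + 81 + 84 - 120 = 0
Zero, so the vectors are orthogonal.

yes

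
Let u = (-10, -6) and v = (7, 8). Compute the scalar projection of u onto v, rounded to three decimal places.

u · v = (-10)·7 + (-6)·8 = -70 - 48 = -118
|v| = √(49 + 64) = √113 ≈ 10.6301
comp_v u = -118 / √113 ≈ -11.101

-11.101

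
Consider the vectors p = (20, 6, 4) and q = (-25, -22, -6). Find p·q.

p · q = 20·(-25) + 6·(-22) + 4·(-6) = -500 - 132 - 24 = -656

-656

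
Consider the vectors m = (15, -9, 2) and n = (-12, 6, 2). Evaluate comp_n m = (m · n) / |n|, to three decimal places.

-16.956

m · n = 15·(-12) + (-9)·6 + 2·2 = -180 - 54 + 4 = -230
|n| = √(144 + 36 + 4) = √184 ≈ 13.5647
comp_n m = -230 / √184 ≈ -16.956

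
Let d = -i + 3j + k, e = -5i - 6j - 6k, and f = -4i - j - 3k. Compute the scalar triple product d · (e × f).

-4

e × f:
i: (-6)·(-3) - (-6)·(-1) = 18 - 6 = 12
j: (-6)·(-4) - (-5)·(-3) = 24 - 15 = 9
k: (-5)·(-1) - (-6)·(-4) = 5 - 24 = -19
e × f = (12, 9, -19)
d · (e × f) = (-1)·12 + 3·9 + 1·(-19) = -12 + 27 - 19 = -4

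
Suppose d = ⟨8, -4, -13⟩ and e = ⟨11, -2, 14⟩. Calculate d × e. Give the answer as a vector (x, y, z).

i: (-4)·14 - (-13)·(-2) = -56 - 26 = -82
j: (-13)·11 - 8·14 = -143 - 112 = -255
k: 8·(-2) - (-4)·11 = -16 - (-44) = 28
d × e = (-82, -255, 28)

(-82, -255, 28)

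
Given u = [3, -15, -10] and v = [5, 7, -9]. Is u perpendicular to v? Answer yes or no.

u · v = 3·5 + (-15)·7 + (-10)·(-9) = 15 - 105 + 90 = 0
Zero, so the vectors are orthogonal.

yes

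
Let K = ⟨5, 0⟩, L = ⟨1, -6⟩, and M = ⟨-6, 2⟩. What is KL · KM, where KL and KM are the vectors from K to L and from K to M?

KL = L − K = (-4, -6)
KM = M − K = (-11, 2)
KL · KM = (-4)·(-11) + (-6)·2 = 44 - 12 = 32

32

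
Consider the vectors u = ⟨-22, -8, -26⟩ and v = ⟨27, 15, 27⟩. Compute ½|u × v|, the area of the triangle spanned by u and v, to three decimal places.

117.192

i: (-8)·27 - (-26)·15 = -216 - (-390) = 174
j: (-26)·27 - (-22)·27 = -702 - (-594) = -108
k: (-22)·15 - (-8)·27 = -330 - (-216) = -114
u × v = (174, -108, -114)
|u × v| = √(174² + (-108)² + (-114)²) = √54936 ≈ 234.3843
area = ½ · 234.3843 ≈ 117.192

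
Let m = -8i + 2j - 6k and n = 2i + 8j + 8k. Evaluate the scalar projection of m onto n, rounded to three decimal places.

-4.178

m · n = (-8)·2 + 2·8 + (-6)·8 = -16 + 16 - 48 = -48
|n| = √(4 + 64 + 64) = √132 ≈ 11.4891
comp_n m = -48 / √132 ≈ -4.178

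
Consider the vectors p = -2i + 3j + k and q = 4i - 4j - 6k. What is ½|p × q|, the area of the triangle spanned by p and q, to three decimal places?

8.307

i: 3·(-6) - 1·(-4) = -18 - (-4) = -14
j: 1·4 - (-2)·(-6) = 4 - 12 = -8
k: (-2)·(-4) - 3·4 = 8 - 12 = -4
p × q = (-14, -8, -4)
|p × q| = √((-14)² + (-8)² + (-4)²) = √276 ≈ 16.6132
area = ½ · 16.6132 ≈ 8.307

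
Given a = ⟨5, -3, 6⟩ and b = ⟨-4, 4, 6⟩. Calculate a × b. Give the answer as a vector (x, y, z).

(-42, -54, 8)

i: (-3)·6 - 6·4 = -18 - 24 = -42
j: 6·(-4) - 5·6 = -24 - 30 = -54
k: 5·4 - (-3)·(-4) = 20 - 12 = 8
a × b = (-42, -54, 8)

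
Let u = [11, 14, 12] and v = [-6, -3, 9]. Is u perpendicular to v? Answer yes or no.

u · v = 11·(-6) + 14·(-3) + 12·9 = -66 - 42 + 108 = 0
Zero, so the vectors are orthogonal.

yes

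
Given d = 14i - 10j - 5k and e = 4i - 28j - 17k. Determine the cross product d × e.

(30, 218, -352)

i: (-10)·(-17) - (-5)·(-28) = 170 - 140 = 30
j: (-5)·4 - 14·(-17) = -20 - (-238) = 218
k: 14·(-28) - (-10)·4 = -392 - (-40) = -352
d × e = (30, 218, -352)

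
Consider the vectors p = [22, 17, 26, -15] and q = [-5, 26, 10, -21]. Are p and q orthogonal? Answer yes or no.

p · q = 22·(-5) + 17·26 + 26·10 + (-15)·(-21) = -110 + 442 + 260 + 315 = 907
Nonzero, so the vectors are not orthogonal.

no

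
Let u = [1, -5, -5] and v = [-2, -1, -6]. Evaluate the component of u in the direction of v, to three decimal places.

u · v = 1·(-2) + (-5)·(-1) + (-5)·(-6) = -2 + 5 + 30 = 33
|v| = √(4 + 1 + 36) = √41 ≈ 6.4031
comp_v u = 33 / √41 ≈ 5.154

5.154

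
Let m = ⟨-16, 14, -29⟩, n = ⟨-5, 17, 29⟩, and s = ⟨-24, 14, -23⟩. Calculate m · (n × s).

n × s:
i: 17·(-23) - 29·14 = -391 - 406 = -797
j: 29·(-24) - (-5)·(-23) = -696 - 115 = -811
k: (-5)·14 - 17·(-24) = -70 - (-408) = 338
n × s = (-797, -811, 338)
m · (n × s) = (-16)·(-797) + 14·(-811) + (-29)·338 = 12752 - 11354 - 9802 = -8404

-8404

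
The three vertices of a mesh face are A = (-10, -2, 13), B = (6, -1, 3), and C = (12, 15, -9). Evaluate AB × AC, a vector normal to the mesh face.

(148, 132, 250)

AB = (16, 1, -10)
AC = (22, 17, -22)
i: 1·(-22) - (-10)·17 = -22 - (-170) = 148
j: (-10)·22 - 16·(-22) = -220 - (-352) = 132
k: 16·17 - 1·22 = 272 - 22 = 250
AB × AC = (148, 132, 250)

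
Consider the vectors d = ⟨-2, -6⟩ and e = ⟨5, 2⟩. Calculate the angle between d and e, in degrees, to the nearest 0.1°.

130.2

d · e = (-2)·5 + (-6)·2 = -10 - 12 = -22
|d|² = 4 + 36 = 40,  |d| = √40 ≈ 6.324555
|e|² = 25 + 4 = 29,  |e| = √29 ≈ 5.385165
cos θ = -22 / (6.324555 · 5.385165) ≈ -0.64594
θ = arccos(-0.64594) ≈ 130.2°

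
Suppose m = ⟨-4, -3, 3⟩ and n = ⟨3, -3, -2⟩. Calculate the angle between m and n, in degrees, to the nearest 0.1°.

m · n = (-4)·3 + (-3)·(-3) + 3·(-2) = -12 + 9 - 6 = -9
|m|² = 16 + 9 + 9 = 34,  |m| = √34 ≈ 5.830952
|n|² = 9 + 9 + 4 = 22,  |n| = √22 ≈ 4.690416
cos θ = -9 / (5.830952 · 4.690416) ≈ -0.32907
θ = arccos(-0.32907) ≈ 109.2°

109.2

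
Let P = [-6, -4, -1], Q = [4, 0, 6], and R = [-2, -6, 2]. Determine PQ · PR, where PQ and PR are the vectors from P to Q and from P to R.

53

PQ = Q − P = (10, 4, 7)
PR = R − P = (4, -2, 3)
PQ · PR = 10·4 + 4·(-2) + 7·3 = 40 - 8 + 21 = 53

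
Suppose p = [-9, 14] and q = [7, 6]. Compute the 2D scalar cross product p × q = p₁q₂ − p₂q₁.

(-9)·6 - 14·7 = -54 - 98 = -152

-152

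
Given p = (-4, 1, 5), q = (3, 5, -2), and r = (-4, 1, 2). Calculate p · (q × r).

q × r:
i: 5·2 - (-2)·1 = 10 - (-2) = 12
j: (-2)·(-4) - 3·2 = 8 - 6 = 2
k: 3·1 - 5·(-4) = 3 - (-20) = 23
q × r = (12, 2, 23)
p · (q × r) = (-4)·12 + 1·2 + 5·23 = -48 + 2 + 115 = 69

69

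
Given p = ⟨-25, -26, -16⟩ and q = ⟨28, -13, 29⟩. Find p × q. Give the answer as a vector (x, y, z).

(-962, 277, 1053)

i: (-26)·29 - (-16)·(-13) = -754 - 208 = -962
j: (-16)·28 - (-25)·29 = -448 - (-725) = 277
k: (-25)·(-13) - (-26)·28 = 325 - (-728) = 1053
p × q = (-962, 277, 1053)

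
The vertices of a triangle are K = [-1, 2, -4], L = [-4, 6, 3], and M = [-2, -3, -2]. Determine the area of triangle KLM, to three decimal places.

KL = (-3, 4, 7),  KM = (-1, -5, 2)
i: 4·2 - 7·(-5) = 8 - (-35) = 43
j: 7·(-1) - (-3)·2 = -7 - (-6) = -1
k: (-3)·(-5) - 4·(-1) = 15 - (-4) = 19
KL × KM = (43, -1, 19)
|KL × KM| = √2211 ≈ 47.0213
area = ½ · 47.0213 ≈ 23.511

23.511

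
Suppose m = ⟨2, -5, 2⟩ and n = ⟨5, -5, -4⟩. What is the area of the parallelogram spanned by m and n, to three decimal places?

38.066

i: (-5)·(-4) - 2·(-5) = 20 - (-10) = 30
j: 2·5 - 2·(-4) = 10 - (-8) = 18
k: 2·(-5) - (-5)·5 = -10 - (-25) = 15
m × n = (30, 18, 15)
|m × n| = √(30² + 18² + 15²) = √1449 ≈ 38.0657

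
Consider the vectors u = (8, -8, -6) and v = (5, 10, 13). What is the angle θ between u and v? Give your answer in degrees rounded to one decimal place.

122.5

u · v = 8·5 + (-8)·10 + (-6)·13 = 40 - 80 - 78 = -118
|u|² = 64 + 64 + 36 = 164,  |u| = √164 ≈ 12.806248
|v|² = 25 + 100 + 169 = 294,  |v| = √294 ≈ 17.146428
cos θ = -118 / (12.806248 · 17.146428) ≈ -0.53739
θ = arccos(-0.53739) ≈ 122.5°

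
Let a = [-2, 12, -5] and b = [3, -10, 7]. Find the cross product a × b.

i: 12·7 - (-5)·(-10) = 84 - 50 = 34
j: (-5)·3 - (-2)·7 = -15 - (-14) = -1
k: (-2)·(-10) - 12·3 = 20 - 36 = -16
a × b = (34, -1, -16)

(34, -1, -16)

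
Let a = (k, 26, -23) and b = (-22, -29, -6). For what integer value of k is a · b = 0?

a · b = k·(-22) + 26·(-29) + (-23)·(-6) = -616 - 22k
Set equal to 0: -22k = 616, so k = -28.

-28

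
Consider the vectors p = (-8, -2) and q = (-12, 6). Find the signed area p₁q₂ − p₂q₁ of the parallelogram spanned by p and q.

-72

(-8)·6 - (-2)·(-12) = -48 - 24 = -72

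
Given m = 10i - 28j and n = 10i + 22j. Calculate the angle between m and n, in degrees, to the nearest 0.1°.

m · n = 10·10 + (-28)·22 = 100 - 616 = -516
|m|² = 100 + 784 = 884,  |m| = √884 ≈ 29.732137
|n|² = 100 + 484 = 584,  |n| = √584 ≈ 24.166092
cos θ = -516 / (29.732137 · 24.166092) ≈ -0.71815
θ = arccos(-0.71815) ≈ 135.9°

135.9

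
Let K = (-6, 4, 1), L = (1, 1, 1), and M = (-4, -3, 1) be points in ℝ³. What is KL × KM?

(0, 0, -43)

KL = (7, -3, 0)
KM = (2, -7, 0)
i: (-3)·0 - 0·(-7) = 0 - 0 = 0
j: 0·2 - 7·0 = 0 - 0 = 0
k: 7·(-7) - (-3)·2 = -49 - (-6) = -43
KL × KM = (0, 0, -43)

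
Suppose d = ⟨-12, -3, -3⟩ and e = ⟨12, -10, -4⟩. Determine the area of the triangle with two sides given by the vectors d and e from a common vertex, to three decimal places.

89.045

i: (-3)·(-4) - (-3)·(-10) = 12 - 30 = -18
j: (-3)·12 - (-12)·(-4) = -36 - 48 = -84
k: (-12)·(-10) - (-3)·12 = 120 - (-36) = 156
d × e = (-18, -84, 156)
|d × e| = √((-18)² + (-84)² + 156²) = √31716 ≈ 178.0899
area = ½ · 178.0899 ≈ 89.045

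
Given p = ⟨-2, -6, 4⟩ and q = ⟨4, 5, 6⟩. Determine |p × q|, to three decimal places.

i: (-6)·6 - 4·5 = -36 - 20 = -56
j: 4·4 - (-2)·6 = 16 - (-12) = 28
k: (-2)·5 - (-6)·4 = -10 - (-24) = 14
p × q = (-56, 28, 14)
|p × q| = √((-56)² + 28² + 14²) = √4116 ≈ 64.1561

64.156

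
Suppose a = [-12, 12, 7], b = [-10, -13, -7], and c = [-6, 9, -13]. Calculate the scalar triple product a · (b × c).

-5016

b × c:
i: (-13)·(-13) - (-7)·9 = 169 - (-63) = 232
j: (-7)·(-6) - (-10)·(-13) = 42 - 130 = -88
k: (-10)·9 - (-13)·(-6) = -90 - 78 = -168
b × c = (232, -88, -168)
a · (b × c) = (-12)·232 + 12·(-88) + 7·(-168) = -2784 - 1056 - 1176 = -5016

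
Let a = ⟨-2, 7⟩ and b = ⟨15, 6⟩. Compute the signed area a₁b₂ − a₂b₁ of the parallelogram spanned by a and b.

(-2)·6 - 7·15 = -12 - 105 = -117

-117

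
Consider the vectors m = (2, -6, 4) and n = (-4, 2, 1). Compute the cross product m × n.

(-14, -18, -20)

i: (-6)·1 - 4·2 = -6 - 8 = -14
j: 4·(-4) - 2·1 = -16 - 2 = -18
k: 2·2 - (-6)·(-4) = 4 - 24 = -20
m × n = (-14, -18, -20)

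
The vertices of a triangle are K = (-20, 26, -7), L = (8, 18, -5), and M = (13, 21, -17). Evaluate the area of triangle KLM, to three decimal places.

189.204

KL = (28, -8, 2),  KM = (33, -5, -10)
i: (-8)·(-10) - 2·(-5) = 80 - (-10) = 90
j: 2·33 - 28·(-10) = 66 - (-280) = 346
k: 28·(-5) - (-8)·33 = -140 - (-264) = 124
KL × KM = (90, 346, 124)
|KL × KM| = √143192 ≈ 378.4072
area = ½ · 378.4072 ≈ 189.204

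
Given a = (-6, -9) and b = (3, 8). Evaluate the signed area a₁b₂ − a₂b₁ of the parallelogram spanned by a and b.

(-6)·8 - (-9)·3 = -48 - (-27) = -21

-21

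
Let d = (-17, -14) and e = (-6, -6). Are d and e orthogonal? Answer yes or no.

d · e = (-17)·(-6) + (-14)·(-6) = 102 + 84 = 186
Nonzero, so the vectors are not orthogonal.

no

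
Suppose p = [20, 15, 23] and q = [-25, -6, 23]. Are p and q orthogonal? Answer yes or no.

p · q = 20·(-25) + 15·(-6) + 23·23 = -500 - 90 + 529 = -61
Nonzero, so the vectors are not orthogonal.

no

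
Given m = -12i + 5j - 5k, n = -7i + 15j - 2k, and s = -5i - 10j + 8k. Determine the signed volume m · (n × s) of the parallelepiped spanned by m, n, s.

n × s:
i: 15·8 - (-2)·(-10) = 120 - 20 = 100
j: (-2)·(-5) - (-7)·8 = 10 - (-56) = 66
k: (-7)·(-10) - 15·(-5) = 70 - (-75) = 145
n × s = (100, 66, 145)
m · (n × s) = (-12)·100 + 5·66 + (-5)·145 = -1200 + 330 - 725 = -1595

-1595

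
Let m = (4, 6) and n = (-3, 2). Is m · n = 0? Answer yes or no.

m · n = 4·(-3) + 6·2 = -12 + 12 = 0
Zero, so the vectors are orthogonal.

yes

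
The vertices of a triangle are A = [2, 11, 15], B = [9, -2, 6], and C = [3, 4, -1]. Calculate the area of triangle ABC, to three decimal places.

AB = (7, -13, -9),  AC = (1, -7, -16)
i: (-13)·(-16) - (-9)·(-7) = 208 - 63 = 145
j: (-9)·1 - 7·(-16) = -9 - (-112) = 103
k: 7·(-7) - (-13)·1 = -49 - (-13) = -36
AB × AC = (145, 103, -36)
|AB × AC| = √32930 ≈ 181.4663
area = ½ · 181.4663 ≈ 90.733

90.733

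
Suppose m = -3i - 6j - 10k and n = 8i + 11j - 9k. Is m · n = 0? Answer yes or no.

m · n = (-3)·8 + (-6)·11 + (-10)·(-9) = -24 - 66 + 90 = 0
Zero, so the vectors are orthogonal.

yes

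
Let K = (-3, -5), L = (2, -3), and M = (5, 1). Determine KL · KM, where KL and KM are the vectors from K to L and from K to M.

52

KL = L − K = (5, 2)
KM = M − K = (8, 6)
KL · KM = 5·8 + 2·6 = 40 + 12 = 52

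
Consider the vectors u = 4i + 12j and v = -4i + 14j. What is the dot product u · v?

152

u · v = 4·(-4) + 12·14 = -16 + 168 = 152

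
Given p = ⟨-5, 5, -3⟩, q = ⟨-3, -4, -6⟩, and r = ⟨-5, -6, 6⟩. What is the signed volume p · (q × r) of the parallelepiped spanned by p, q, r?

q × r:
i: (-4)·6 - (-6)·(-6) = -24 - 36 = -60
j: (-6)·(-5) - (-3)·6 = 30 - (-18) = 48
k: (-3)·(-6) - (-4)·(-5) = 18 - 20 = -2
q × r = (-60, 48, -2)
p · (q × r) = (-5)·(-60) + 5·48 + (-3)·(-2) = 300 + 240 + 6 = 546

546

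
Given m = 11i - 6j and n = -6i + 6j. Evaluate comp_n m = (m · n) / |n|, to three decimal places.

m · n = 11·(-6) + (-6)·6 = -66 - 36 = -102
|n| = √(36 + 36) = √72 ≈ 8.4853
comp_n m = -102 / √72 ≈ -12.021

-12.021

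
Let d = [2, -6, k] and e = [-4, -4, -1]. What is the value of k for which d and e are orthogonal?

16

d · e = 2·(-4) + (-6)·(-4) + k·(-1) = 16 - 1k
Set equal to 0: -1k = -16, so k = 16.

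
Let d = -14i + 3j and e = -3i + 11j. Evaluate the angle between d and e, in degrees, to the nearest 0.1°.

d · e = (-14)·(-3) + 3·11 = 42 + 33 = 75
|d|² = 196 + 9 = 205,  |d| = √205 ≈ 14.317821
|e|² = 9 + 121 = 130,  |e| = √130 ≈ 11.401754
cos θ = 75 / (14.317821 · 11.401754) ≈ 0.45942
θ = arccos(0.45942) ≈ 62.7°

62.7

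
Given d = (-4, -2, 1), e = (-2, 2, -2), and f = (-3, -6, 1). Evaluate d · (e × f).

42

e × f:
i: 2·1 - (-2)·(-6) = 2 - 12 = -10
j: (-2)·(-3) - (-2)·1 = 6 - (-2) = 8
k: (-2)·(-6) - 2·(-3) = 12 - (-6) = 18
e × f = (-10, 8, 18)
d · (e × f) = (-4)·(-10) + (-2)·8 + 1·18 = 40 - 16 + 18 = 42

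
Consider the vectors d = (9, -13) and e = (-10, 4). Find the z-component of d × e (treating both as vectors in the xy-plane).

-94

9·4 - (-13)·(-10) = 36 - 130 = -94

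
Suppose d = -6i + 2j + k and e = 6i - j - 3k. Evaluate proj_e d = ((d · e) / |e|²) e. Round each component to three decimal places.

(-5.348, 0.891, 2.674)

d · e = (-6)·6 + 2·(-1) + 1·(-3) = -36 - 2 - 3 = -41
|e|² = 36 + 1 + 9 = 46
proj_e d = (-41/46) · (6, -1, -3) ≈ (-5.348, 0.891, 2.674)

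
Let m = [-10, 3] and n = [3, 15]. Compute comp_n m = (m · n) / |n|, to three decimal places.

0.981

m · n = (-10)·3 + 3·15 = -30 + 45 = 15
|n| = √(9 + 225) = √234 ≈ 15.2971
comp_n m = 15 / √234 ≈ 0.981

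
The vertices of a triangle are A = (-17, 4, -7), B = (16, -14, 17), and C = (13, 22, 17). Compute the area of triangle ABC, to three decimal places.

713.729

AB = (33, -18, 24),  AC = (30, 18, 24)
i: (-18)·24 - 24·18 = -432 - 432 = -864
j: 24·30 - 33·24 = 720 - 792 = -72
k: 33·18 - (-18)·30 = 594 - (-540) = 1134
AB × AC = (-864, -72, 1134)
|AB × AC| = √2037636 ≈ 1427.4579
area = ½ · 1427.4579 ≈ 713.729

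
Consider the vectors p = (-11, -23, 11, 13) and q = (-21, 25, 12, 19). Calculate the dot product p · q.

35

p · q = (-11)·(-21) + (-23)·25 + 11·12 + 13·19 = 231 - 575 + 132 + 247 = 35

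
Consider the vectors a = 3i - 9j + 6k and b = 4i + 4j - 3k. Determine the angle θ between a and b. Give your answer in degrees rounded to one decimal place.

125.8

a · b = 3·4 + (-9)·4 + 6·(-3) = 12 - 36 - 18 = -42
|a|² = 9 + 81 + 36 = 126,  |a| = √126 ≈ 11.224972
|b|² = 16 + 16 + 9 = 41,  |b| = √41 ≈ 6.403124
cos θ = -42 / (11.224972 · 6.403124) ≈ -0.58435
θ = arccos(-0.58435) ≈ 125.8°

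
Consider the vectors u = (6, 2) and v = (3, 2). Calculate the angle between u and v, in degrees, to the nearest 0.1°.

15.3

u · v = 6·3 + 2·2 = 18 + 4 = 22
|u|² = 36 + 4 = 40,  |u| = √40 ≈ 6.324555
|v|² = 9 + 4 = 13,  |v| = √13 ≈ 3.605551
cos θ = 22 / (6.324555 · 3.605551) ≈ 0.96476
θ = arccos(0.96476) ≈ 15.3°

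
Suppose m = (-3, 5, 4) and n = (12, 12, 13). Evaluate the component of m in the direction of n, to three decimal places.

3.555

m · n = (-3)·12 + 5·12 + 4·13 = -36 + 60 + 52 = 76
|n| = √(144 + 144 + 169) = √457 ≈ 21.3776
comp_n m = 76 / √457 ≈ 3.555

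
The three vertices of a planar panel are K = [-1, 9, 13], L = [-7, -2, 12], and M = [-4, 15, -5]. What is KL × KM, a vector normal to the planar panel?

(204, -105, -69)

KL = (-6, -11, -1)
KM = (-3, 6, -18)
i: (-11)·(-18) - (-1)·6 = 198 - (-6) = 204
j: (-1)·(-3) - (-6)·(-18) = 3 - 108 = -105
k: (-6)·6 - (-11)·(-3) = -36 - 33 = -69
KL × KM = (204, -105, -69)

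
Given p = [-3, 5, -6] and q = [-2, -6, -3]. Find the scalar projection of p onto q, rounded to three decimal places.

p · q = (-3)·(-2) + 5·(-6) + (-6)·(-3) = 6 - 30 + 18 = -6
|q| = √(4 + 36 + 9) = √49 ≈ 7.0000
comp_q p = -6 / √49 ≈ -0.857

-0.857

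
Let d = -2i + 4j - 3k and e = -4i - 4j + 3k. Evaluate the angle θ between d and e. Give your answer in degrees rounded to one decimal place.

d · e = (-2)·(-4) + 4·(-4) + (-3)·3 = 8 - 16 - 9 = -17
|d|² = 4 + 16 + 9 = 29,  |d| = √29 ≈ 5.385165
|e|² = 16 + 16 + 9 = 41,  |e| = √41 ≈ 6.403124
cos θ = -17 / (5.385165 · 6.403124) ≈ -0.49301
θ = arccos(-0.49301) ≈ 119.5°

119.5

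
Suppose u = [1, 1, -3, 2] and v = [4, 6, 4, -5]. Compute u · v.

-12

u · v = 1·4 + 1·6 + (-3)·4 + 2·(-5) = 4 + 6 - 12 - 10 = -12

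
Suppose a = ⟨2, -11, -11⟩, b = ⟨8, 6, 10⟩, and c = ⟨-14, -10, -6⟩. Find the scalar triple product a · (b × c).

b × c:
i: 6·(-6) - 10·(-10) = -36 - (-100) = 64
j: 10·(-14) - 8·(-6) = -140 - (-48) = -92
k: 8·(-10) - 6·(-14) = -80 - (-84) = 4
b × c = (64, -92, 4)
a · (b × c) = 2·64 + (-11)·(-92) + (-11)·4 = 128 + 1012 - 44 = 1096

1096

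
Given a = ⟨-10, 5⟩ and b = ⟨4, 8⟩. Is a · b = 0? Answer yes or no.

a · b = (-10)·4 + 5·8 = -40 + 40 = 0
Zero, so the vectors are orthogonal.

yes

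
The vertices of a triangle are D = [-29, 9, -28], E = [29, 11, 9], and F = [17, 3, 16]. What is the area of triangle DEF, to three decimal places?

503.041

DE = (58, 2, 37),  DF = (46, -6, 44)
i: 2·44 - 37·(-6) = 88 - (-222) = 310
j: 37·46 - 58·44 = 1702 - 2552 = -850
k: 58·(-6) - 2·46 = -348 - 92 = -440
DE × DF = (310, -850, -440)
|DE × DF| = √1012200 ≈ 1006.0815
area = ½ · 1006.0815 ≈ 503.041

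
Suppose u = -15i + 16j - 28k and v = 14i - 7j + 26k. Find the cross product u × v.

(220, -2, -119)

i: 16·26 - (-28)·(-7) = 416 - 196 = 220
j: (-28)·14 - (-15)·26 = -392 - (-390) = -2
k: (-15)·(-7) - 16·14 = 105 - 224 = -119
u × v = (220, -2, -119)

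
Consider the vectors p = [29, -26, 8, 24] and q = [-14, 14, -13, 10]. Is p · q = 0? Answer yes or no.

no

p · q = 29·(-14) + (-26)·14 + 8·(-13) + 24·10 = -406 - 364 - 104 + 240 = -634
Nonzero, so the vectors are not orthogonal.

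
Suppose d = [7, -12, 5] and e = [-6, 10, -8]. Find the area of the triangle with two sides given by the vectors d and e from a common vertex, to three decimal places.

26.439

i: (-12)·(-8) - 5·10 = 96 - 50 = 46
j: 5·(-6) - 7·(-8) = -30 - (-56) = 26
k: 7·10 - (-12)·(-6) = 70 - 72 = -2
d × e = (46, 26, -2)
|d × e| = √(46² + 26² + (-2)²) = √2796 ≈ 52.8772
area = ½ · 52.8772 ≈ 26.439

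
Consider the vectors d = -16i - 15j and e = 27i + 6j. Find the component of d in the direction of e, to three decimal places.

d · e = (-16)·27 + (-15)·6 = -432 - 90 = -522
|e| = √(729 + 36) = √765 ≈ 27.6586
comp_e d = -522 / √765 ≈ -18.873

-18.873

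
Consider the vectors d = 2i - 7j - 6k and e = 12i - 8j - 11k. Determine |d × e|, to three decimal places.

89.247

i: (-7)·(-11) - (-6)·(-8) = 77 - 48 = 29
j: (-6)·12 - 2·(-11) = -72 - (-22) = -50
k: 2·(-8) - (-7)·12 = -16 - (-84) = 68
d × e = (29, -50, 68)
|d × e| = √(29² + (-50)² + 68²) = √7965 ≈ 89.2468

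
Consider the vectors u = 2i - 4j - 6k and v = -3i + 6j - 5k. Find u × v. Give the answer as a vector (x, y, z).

(56, 28, 0)

i: (-4)·(-5) - (-6)·6 = 20 - (-36) = 56
j: (-6)·(-3) - 2·(-5) = 18 - (-10) = 28
k: 2·6 - (-4)·(-3) = 12 - 12 = 0
u × v = (56, 28, 0)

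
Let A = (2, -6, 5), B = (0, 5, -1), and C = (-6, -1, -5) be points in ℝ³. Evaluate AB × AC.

(-80, 28, 78)

AB = (-2, 11, -6)
AC = (-8, 5, -10)
i: 11·(-10) - (-6)·5 = -110 - (-30) = -80
j: (-6)·(-8) - (-2)·(-10) = 48 - 20 = 28
k: (-2)·5 - 11·(-8) = -10 - (-88) = 78
AB × AC = (-80, 28, 78)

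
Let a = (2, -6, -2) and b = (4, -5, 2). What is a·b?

34

a · b = 2·4 + (-6)·(-5) + (-2)·2 = 8 + 30 - 4 = 34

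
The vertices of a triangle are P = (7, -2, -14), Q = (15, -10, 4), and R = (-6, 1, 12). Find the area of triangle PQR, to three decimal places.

260.004

PQ = (8, -8, 18),  PR = (-13, 3, 26)
i: (-8)·26 - 18·3 = -208 - 54 = -262
j: 18·(-13) - 8·26 = -234 - 208 = -442
k: 8·3 - (-8)·(-13) = 24 - 104 = -80
PQ × PR = (-262, -442, -80)
|PQ × PR| = √270408 ≈ 520.0077
area = ½ · 520.0077 ≈ 260.004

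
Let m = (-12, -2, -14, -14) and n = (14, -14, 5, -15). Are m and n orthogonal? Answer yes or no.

m · n = (-12)·14 + (-2)·(-14) + (-14)·5 + (-14)·(-15) = -168 + 28 - 70 + 210 = 0
Zero, so the vectors are orthogonal.

yes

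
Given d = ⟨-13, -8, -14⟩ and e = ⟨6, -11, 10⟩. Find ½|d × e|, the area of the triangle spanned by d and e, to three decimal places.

152.769

i: (-8)·10 - (-14)·(-11) = -80 - 154 = -234
j: (-14)·6 - (-13)·10 = -84 - (-130) = 46
k: (-13)·(-11) - (-8)·6 = 143 - (-48) = 191
d × e = (-234, 46, 191)
|d × e| = √((-234)² + 46² + 191²) = √93353 ≈ 305.5372
area = ½ · 305.5372 ≈ 152.769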